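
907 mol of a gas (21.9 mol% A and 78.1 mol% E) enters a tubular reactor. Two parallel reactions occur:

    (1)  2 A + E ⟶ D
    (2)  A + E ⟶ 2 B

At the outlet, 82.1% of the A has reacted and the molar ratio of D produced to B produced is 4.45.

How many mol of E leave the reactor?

Conversion of A: A consumed = 0.821 × 198.6 = 163.1 mol = 2ξ₁ + 1ξ₂.
Selectivity: 1ξ₁ / (2ξ₂) = 4.45 → ξ₁ = 8.9 ξ₂.
Substitute: (2·8.9 + 1) ξ₂ = 163.1 → ξ₂ = 8.674 mol, ξ₁ = 77.2 mol.
Outlet amounts (n = n₀ + Σ ν·ξ):
  A: 198.6 − 2(77.2) − 1(8.674) = 35.56
  E: 708.4 − 1(77.2) − 1(8.674) = 622.5
  D: 0 + 1(77.2) = 77.2
  B: 0 + 2(8.674) = 17.35

622 mol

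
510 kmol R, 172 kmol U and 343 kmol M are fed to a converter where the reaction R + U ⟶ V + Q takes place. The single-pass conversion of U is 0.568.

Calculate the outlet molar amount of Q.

U reacted = 0.568 × 172 = 97.7 kmol; ν_U = −1, so ξ = 97.7/1 = 97.7 kmol.
Outlet amounts (n = n₀ + ν ξ):
  R: 510 − 1(97.7) = 412.3
  U: 172 − 1(97.7) = 74.3
  V: 0 + 1(97.7) = 97.7
  Q: 0 + 1(97.7) = 97.7
  M: 343 (inert)

97.7 kmol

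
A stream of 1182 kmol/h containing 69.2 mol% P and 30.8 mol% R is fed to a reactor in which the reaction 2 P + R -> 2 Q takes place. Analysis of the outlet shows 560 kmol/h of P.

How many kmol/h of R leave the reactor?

235 kmol/h

For P: n = n₀ − 2ξ → 560 = 817.9 − 2ξ, giving ξ = 129 kmol/h.
Outlet amounts (n = n₀ + ν ξ):
  P: 817.9 − 2(129) = 560
  R: 364.1 − 1(129) = 235.1
  Q: 0 + 2(129) = 257.9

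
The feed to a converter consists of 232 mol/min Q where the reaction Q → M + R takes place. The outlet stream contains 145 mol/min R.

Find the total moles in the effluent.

For R: n = n₀ + 1ξ → 145 = 0 + 1ξ, giving ξ = 145 mol/min.
Outlet amounts (n = n₀ + ν ξ):
  Q: 232 − 1(145) = 87
  M: 0 + 1(145) = 145
  R: 0 + 1(145) = 145
Total out = 87 + 145 + 145 = 377 mol/min.

377 mol/min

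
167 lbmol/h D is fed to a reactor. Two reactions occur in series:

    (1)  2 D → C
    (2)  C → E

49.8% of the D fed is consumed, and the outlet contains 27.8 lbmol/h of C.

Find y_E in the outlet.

0.11

Conversion of D: D consumed = 2ξ₁ = 0.498 × 167 → ξ₁ = 41.58 lbmol/h.
C balance: n_C = 0 + 1ξ₁ − 1ξ₂ = 27.8 → ξ₂ = (1·41.58 − 27.8)/1 = 13.78 lbmol/h.
Outlet amounts (n = n₀ + Σ ν·ξ):
  D: 167 − 2(41.58) = 83.83
  C: 0 + 1(41.58) − 1(13.78) = 27.8
  E: 0 + 1(13.78) = 13.78
Total out = 125.4 lbmol/h; y_E = 13.78 / 125.4 = 0.1099.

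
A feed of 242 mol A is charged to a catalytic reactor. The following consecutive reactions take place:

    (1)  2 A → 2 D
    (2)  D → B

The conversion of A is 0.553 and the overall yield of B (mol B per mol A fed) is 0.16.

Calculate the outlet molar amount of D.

95.1 mol

Conversion of A: A consumed = 2ξ₁ = 0.553 × 242 → ξ₁ = 66.91 mol.
Yield of B: 1ξ₂ / 242 = 0.16 → ξ₂ = 38.72 mol.
Outlet amounts (n = n₀ + Σ ν·ξ):
  A: 242 − 2(66.91) = 108.2
  D: 0 + 2(66.91) − 1(38.72) = 95.11
  B: 0 + 1(38.72) = 38.72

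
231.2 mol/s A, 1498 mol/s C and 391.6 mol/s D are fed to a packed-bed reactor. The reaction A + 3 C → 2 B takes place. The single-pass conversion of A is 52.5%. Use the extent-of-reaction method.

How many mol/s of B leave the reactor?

A reacted = 0.525 × 231.2 = 121.4 mol/s; ν_A = −1, so ξ = 121.4/1 = 121.4 mol/s.
Outlet amounts (n = n₀ + ν ξ):
  A: 231.2 − 1(121.4) = 109.8
  C: 1498 − 3(121.4) = 1134
  B: 0 + 2(121.4) = 242.8
  D: 391.6 (inert)

243 mol/s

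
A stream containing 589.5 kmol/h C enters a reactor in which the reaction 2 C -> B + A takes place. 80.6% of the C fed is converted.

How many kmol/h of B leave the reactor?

238 kmol/h

C reacted = 0.806 × 589.5 = 475.1 kmol/h; ν_C = −2, so ξ = 475.1/2 = 237.6 kmol/h.
Outlet amounts (n = n₀ + ν ξ):
  C: 589.5 − 2(237.6) = 114.4
  B: 0 + 1(237.6) = 237.6
  A: 0 + 1(237.6) = 237.6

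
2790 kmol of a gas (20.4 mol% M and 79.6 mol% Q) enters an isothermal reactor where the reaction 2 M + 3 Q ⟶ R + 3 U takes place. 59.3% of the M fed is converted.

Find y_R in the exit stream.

M reacted = 0.593 × 569.2 = 337.5 kmol; ν_M = −2, so ξ = 337.5/2 = 168.8 kmol.
Outlet amounts (n = n₀ + ν ξ):
  M: 569.2 − 2(168.8) = 231.6
  Q: 2221 − 3(168.8) = 1715
  R: 0 + 1(168.8) = 168.8
  U: 0 + 3(168.8) = 506.3
Total out = 2621 kmol; y_R = 168.8 / 2621 = 0.06438.

0.0644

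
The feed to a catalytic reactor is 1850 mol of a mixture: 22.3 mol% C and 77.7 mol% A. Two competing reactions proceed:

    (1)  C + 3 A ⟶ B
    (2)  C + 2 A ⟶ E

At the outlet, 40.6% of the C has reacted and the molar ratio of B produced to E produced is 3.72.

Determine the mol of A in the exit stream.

Conversion of C: C consumed = 0.406 × 412.6 = 167.5 mol = 1ξ₁ + 1ξ₂.
Selectivity: 1ξ₁ / (1ξ₂) = 3.72 → ξ₁ = 3.72 ξ₂.
Substitute: (1·3.72 + 1) ξ₂ = 167.5 → ξ₂ = 35.49 mol, ξ₁ = 132 mol.
Outlet amounts (n = n₀ + Σ ν·ξ):
  C: 412.6 − 1(132) − 1(35.49) = 245.1
  A: 1437 − 3(132) − 2(35.49) = 970.5
  B: 0 + 1(132) = 132
  E: 0 + 1(35.49) = 35.49

970 mol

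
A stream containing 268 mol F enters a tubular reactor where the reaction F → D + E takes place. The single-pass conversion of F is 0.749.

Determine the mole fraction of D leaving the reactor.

0.428

F reacted = 0.749 × 268 = 200.7 mol; ν_F = −1, so ξ = 200.7/1 = 200.7 mol.
Outlet amounts (n = n₀ + ν ξ):
  F: 268 − 1(200.7) = 67.27
  D: 0 + 1(200.7) = 200.7
  E: 0 + 1(200.7) = 200.7
Total out = 468.7 mol; y_D = 200.7 / 468.7 = 0.4282.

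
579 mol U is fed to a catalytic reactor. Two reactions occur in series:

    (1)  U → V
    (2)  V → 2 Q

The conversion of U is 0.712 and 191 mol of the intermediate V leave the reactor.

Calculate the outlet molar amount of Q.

442 mol

Conversion of U: U consumed = 1ξ₁ = 0.712 × 579 → ξ₁ = 412.2 mol.
V balance: n_V = 0 + 1ξ₁ − 1ξ₂ = 191 → ξ₂ = (1·412.2 − 191)/1 = 221.2 mol.
Outlet amounts (n = n₀ + Σ ν·ξ):
  U: 579 − 1(412.2) = 166.8
  V: 0 + 1(412.2) − 1(221.2) = 191
  Q: 0 + 2(221.2) = 442.5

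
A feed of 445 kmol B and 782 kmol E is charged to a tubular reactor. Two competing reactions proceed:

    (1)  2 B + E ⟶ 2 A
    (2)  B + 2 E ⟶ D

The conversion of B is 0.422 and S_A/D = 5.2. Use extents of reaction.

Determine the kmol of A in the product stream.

158 kmol

Conversion of B: B consumed = 0.422 × 445 = 187.8 kmol = 2ξ₁ + 1ξ₂.
Selectivity: 2ξ₁ / (1ξ₂) = 5.2 → ξ₁ = 2.6 ξ₂.
Substitute: (2·2.6 + 1) ξ₂ = 187.8 → ξ₂ = 30.29 kmol, ξ₁ = 78.75 kmol.
Outlet amounts (n = n₀ + Σ ν·ξ):
  B: 445 − 2(78.75) − 1(30.29) = 257.2
  E: 782 − 1(78.75) − 2(30.29) = 642.7
  A: 0 + 2(78.75) = 157.5
  D: 0 + 1(30.29) = 30.29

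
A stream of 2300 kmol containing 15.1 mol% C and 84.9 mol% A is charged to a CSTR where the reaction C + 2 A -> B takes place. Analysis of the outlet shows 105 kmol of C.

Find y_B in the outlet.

For C: n = n₀ − 1ξ → 105 = 347.3 − 1ξ, giving ξ = 242.3 kmol.
Outlet amounts (n = n₀ + ν ξ):
  C: 347.3 − 1(242.3) = 105
  A: 1953 − 2(242.3) = 1468
  B: 0 + 1(242.3) = 242.3
Total out = 1815 kmol; y_B = 242.3 / 1815 = 0.1335.

0.133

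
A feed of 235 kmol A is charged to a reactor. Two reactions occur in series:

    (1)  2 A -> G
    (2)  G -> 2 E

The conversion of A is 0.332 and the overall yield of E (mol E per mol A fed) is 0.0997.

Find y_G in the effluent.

Conversion of A: A consumed = 2ξ₁ = 0.332 × 235 → ξ₁ = 39.01 kmol.
Yield of E: 2ξ₂ / 235 = 0.0997 → ξ₂ = 11.71 kmol.
Outlet amounts (n = n₀ + Σ ν·ξ):
  A: 235 − 2(39.01) = 157
  G: 0 + 1(39.01) − 1(11.71) = 27.3
  E: 0 + 2(11.71) = 23.43
Total out = 207.7 kmol; y_G = 27.3 / 207.7 = 0.1314.

0.131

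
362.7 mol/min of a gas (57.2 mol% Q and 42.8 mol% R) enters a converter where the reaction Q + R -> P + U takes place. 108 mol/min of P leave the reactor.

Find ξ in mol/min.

ξ = 108 mol/min

For P: n = n₀ + 1ξ → 108 = 0 + 1ξ, giving ξ = 108 mol/min.
Outlet amounts (n = n₀ + ν ξ):
  Q: 207.5 − 1(108) = 99.46
  R: 155.2 − 1(108) = 47.24
  P: 0 + 1(108) = 108
  U: 0 + 1(108) = 108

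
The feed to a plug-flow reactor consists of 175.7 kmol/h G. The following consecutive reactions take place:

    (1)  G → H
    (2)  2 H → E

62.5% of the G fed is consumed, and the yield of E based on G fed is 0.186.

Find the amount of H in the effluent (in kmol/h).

Conversion of G: G consumed = 1ξ₁ = 0.625 × 175.7 → ξ₁ = 109.8 kmol/h.
Yield of E: 1ξ₂ / 175.7 = 0.186 → ξ₂ = 32.68 kmol/h.
Outlet amounts (n = n₀ + Σ ν·ξ):
  G: 175.7 − 1(109.8) = 65.89
  H: 0 + 1(109.8) − 2(32.68) = 44.45
  E: 0 + 1(32.68) = 32.68

44.5 kmol/h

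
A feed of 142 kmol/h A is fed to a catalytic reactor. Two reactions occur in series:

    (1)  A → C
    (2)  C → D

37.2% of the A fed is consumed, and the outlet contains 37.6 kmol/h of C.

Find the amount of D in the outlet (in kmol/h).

Conversion of A: A consumed = 1ξ₁ = 0.372 × 142 → ξ₁ = 52.82 kmol/h.
C balance: n_C = 0 + 1ξ₁ − 1ξ₂ = 37.6 → ξ₂ = (1·52.82 − 37.6)/1 = 15.22 kmol/h.
Outlet amounts (n = n₀ + Σ ν·ξ):
  A: 142 − 1(52.82) = 89.18
  C: 0 + 1(52.82) − 1(15.22) = 37.6
  D: 0 + 1(15.22) = 15.22

15.2 kmol/h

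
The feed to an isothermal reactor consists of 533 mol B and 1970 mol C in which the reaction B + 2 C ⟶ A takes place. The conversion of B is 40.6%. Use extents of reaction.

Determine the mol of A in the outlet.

B reacted = 0.406 × 533 = 216.4 mol; ν_B = −1, so ξ = 216.4/1 = 216.4 mol.
Outlet amounts (n = n₀ + ν ξ):
  B: 533 − 1(216.4) = 316.6
  C: 1970 − 2(216.4) = 1537
  A: 0 + 1(216.4) = 216.4

216 mol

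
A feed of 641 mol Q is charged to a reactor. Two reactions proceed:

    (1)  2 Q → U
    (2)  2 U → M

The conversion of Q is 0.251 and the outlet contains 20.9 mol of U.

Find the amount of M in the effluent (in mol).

29.8 mol

Conversion of Q: Q consumed = 2ξ₁ = 0.251 × 641 → ξ₁ = 80.45 mol.
U balance: n_U = 0 + 1ξ₁ − 2ξ₂ = 20.9 → ξ₂ = (1·80.45 − 20.9)/2 = 29.77 mol.
Outlet amounts (n = n₀ + Σ ν·ξ):
  Q: 641 − 2(80.45) = 480.1
  U: 0 + 1(80.45) − 2(29.77) = 20.9
  M: 0 + 1(29.77) = 29.77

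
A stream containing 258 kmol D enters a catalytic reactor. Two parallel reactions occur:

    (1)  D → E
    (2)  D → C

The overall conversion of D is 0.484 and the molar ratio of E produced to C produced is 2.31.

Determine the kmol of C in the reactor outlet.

37.7 kmol

Conversion of D: D consumed = 0.484 × 258 = 124.9 kmol = 1ξ₁ + 1ξ₂.
Selectivity: 1ξ₁ / (1ξ₂) = 2.31 → ξ₁ = 2.31 ξ₂.
Substitute: (1·2.31 + 1) ξ₂ = 124.9 → ξ₂ = 37.73 kmol, ξ₁ = 87.15 kmol.
Outlet amounts (n = n₀ + Σ ν·ξ):
  D: 258 − 1(87.15) − 1(37.73) = 133.1
  E: 0 + 1(87.15) = 87.15
  C: 0 + 1(37.73) = 37.73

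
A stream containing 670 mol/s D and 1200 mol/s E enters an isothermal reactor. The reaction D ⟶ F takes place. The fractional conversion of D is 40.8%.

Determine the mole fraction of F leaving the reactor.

D reacted = 0.408 × 670 = 273.4 mol/s; ν_D = −1, so ξ = 273.4/1 = 273.4 mol/s.
Outlet amounts (n = n₀ + ν ξ):
  D: 670 − 1(273.4) = 396.6
  F: 0 + 1(273.4) = 273.4
  E: 1200 (inert)
Total out = 1870 mol/s; y_F = 273.4 / 1870 = 0.1462.

0.146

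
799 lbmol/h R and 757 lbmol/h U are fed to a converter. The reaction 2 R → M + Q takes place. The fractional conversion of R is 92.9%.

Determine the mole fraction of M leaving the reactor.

0.239

R reacted = 0.929 × 799 = 742.3 lbmol/h; ν_R = −2, so ξ = 742.3/2 = 371.1 lbmol/h.
Outlet amounts (n = n₀ + ν ξ):
  R: 799 − 2(371.1) = 56.73
  M: 0 + 1(371.1) = 371.1
  Q: 0 + 1(371.1) = 371.1
  U: 757 (inert)
Total out = 1556 lbmol/h; y_M = 371.1 / 1556 = 0.2385.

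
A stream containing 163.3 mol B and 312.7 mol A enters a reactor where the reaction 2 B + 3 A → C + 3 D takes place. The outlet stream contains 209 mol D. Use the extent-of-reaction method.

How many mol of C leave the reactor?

69.7 mol

For D: n = n₀ + 3ξ → 209 = 0 + 3ξ, giving ξ = 69.67 mol.
Outlet amounts (n = n₀ + ν ξ):
  B: 163.3 − 2(69.67) = 23.97
  A: 312.7 − 3(69.67) = 103.7
  C: 0 + 1(69.67) = 69.67
  D: 0 + 3(69.67) = 209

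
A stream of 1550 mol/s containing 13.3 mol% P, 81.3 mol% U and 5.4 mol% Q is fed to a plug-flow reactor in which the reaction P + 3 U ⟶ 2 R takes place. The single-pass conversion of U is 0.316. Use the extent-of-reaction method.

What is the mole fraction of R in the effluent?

U reacted = 0.316 × 1260 = 398.2 mol/s; ν_U = −3, so ξ = 398.2/3 = 132.7 mol/s.
Outlet amounts (n = n₀ + ν ξ):
  P: 206.2 − 1(132.7) = 73.41
  U: 1260 − 3(132.7) = 861.9
  R: 0 + 2(132.7) = 265.5
  Q: 83.7 (inert)
Total out = 1285 mol/s; y_R = 265.5 / 1285 = 0.2067.

0.207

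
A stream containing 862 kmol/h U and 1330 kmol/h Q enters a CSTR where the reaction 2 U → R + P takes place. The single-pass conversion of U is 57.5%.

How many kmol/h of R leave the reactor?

248 kmol/h

U reacted = 0.575 × 862 = 495.6 kmol/h; ν_U = −2, so ξ = 495.6/2 = 247.8 kmol/h.
Outlet amounts (n = n₀ + ν ξ):
  U: 862 − 2(247.8) = 366.4
  R: 0 + 1(247.8) = 247.8
  P: 0 + 1(247.8) = 247.8
  Q: 1330 (inert)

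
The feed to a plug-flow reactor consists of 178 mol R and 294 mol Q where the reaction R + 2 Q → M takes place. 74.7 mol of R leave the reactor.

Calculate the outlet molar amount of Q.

87.4 mol

For R: n = n₀ − 1ξ → 74.7 = 178 − 1ξ, giving ξ = 103.3 mol.
Outlet amounts (n = n₀ + ν ξ):
  R: 178 − 1(103.3) = 74.7
  Q: 294 − 2(103.3) = 87.4
  M: 0 + 1(103.3) = 103.3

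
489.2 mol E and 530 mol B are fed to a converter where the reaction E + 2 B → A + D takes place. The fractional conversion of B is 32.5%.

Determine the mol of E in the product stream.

B reacted = 0.325 × 530 = 172.2 mol; ν_B = −2, so ξ = 172.2/2 = 86.12 mol.
Outlet amounts (n = n₀ + ν ξ):
  E: 489.2 − 1(86.12) = 403.1
  B: 530 − 2(86.12) = 357.8
  A: 0 + 1(86.12) = 86.12
  D: 0 + 1(86.12) = 86.12

403 mol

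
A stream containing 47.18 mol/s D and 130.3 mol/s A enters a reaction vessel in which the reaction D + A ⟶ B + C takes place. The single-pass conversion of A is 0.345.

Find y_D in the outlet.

A reacted = 0.345 × 130.3 = 44.95 mol/s; ν_A = −1, so ξ = 44.95/1 = 44.95 mol/s.
Outlet amounts (n = n₀ + ν ξ):
  D: 47.18 − 1(44.95) = 2.227
  A: 130.3 − 1(44.95) = 85.35
  B: 0 + 1(44.95) = 44.95
  C: 0 + 1(44.95) = 44.95
Total out = 177.5 mol/s; y_D = 2.227 / 177.5 = 0.01255.

0.0125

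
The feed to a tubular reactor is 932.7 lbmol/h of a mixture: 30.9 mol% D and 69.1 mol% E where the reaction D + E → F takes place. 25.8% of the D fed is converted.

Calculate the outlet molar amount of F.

74.4 lbmol/h

D reacted = 0.258 × 288.2 = 74.36 lbmol/h; ν_D = −1, so ξ = 74.36/1 = 74.36 lbmol/h.
Outlet amounts (n = n₀ + ν ξ):
  D: 288.2 − 1(74.36) = 213.8
  E: 644.5 − 1(74.36) = 570.1
  F: 0 + 1(74.36) = 74.36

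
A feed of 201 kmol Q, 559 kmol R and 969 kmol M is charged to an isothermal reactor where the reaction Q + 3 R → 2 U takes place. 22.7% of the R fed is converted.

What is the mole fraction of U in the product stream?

0.0514

R reacted = 0.227 × 559 = 126.9 kmol; ν_R = −3, so ξ = 126.9/3 = 42.3 kmol.
Outlet amounts (n = n₀ + ν ξ):
  Q: 201 − 1(42.3) = 158.7
  R: 559 − 3(42.3) = 432.1
  U: 0 + 2(42.3) = 84.6
  M: 969 (inert)
Total out = 1644 kmol; y_U = 84.6 / 1644 = 0.05144.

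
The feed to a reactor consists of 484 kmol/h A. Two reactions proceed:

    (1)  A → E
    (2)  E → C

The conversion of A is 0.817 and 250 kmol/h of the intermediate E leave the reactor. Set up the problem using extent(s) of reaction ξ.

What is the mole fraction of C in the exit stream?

0.3

Conversion of A: A consumed = 1ξ₁ = 0.817 × 484 → ξ₁ = 395.4 kmol/h.
E balance: n_E = 0 + 1ξ₁ − 1ξ₂ = 250 → ξ₂ = (1·395.4 − 250)/1 = 145.4 kmol/h.
Outlet amounts (n = n₀ + Σ ν·ξ):
  A: 484 − 1(395.4) = 88.57
  E: 0 + 1(395.4) − 1(145.4) = 250
  C: 0 + 1(145.4) = 145.4
Total out = 484 kmol/h; y_C = 145.4 / 484 = 0.3005.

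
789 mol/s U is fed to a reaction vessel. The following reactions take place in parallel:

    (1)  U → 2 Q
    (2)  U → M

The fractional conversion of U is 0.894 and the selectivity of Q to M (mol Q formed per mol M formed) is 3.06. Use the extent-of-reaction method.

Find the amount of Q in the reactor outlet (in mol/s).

Conversion of U: U consumed = 0.894 × 789 = 705.4 mol/s = 1ξ₁ + 1ξ₂.
Selectivity: 2ξ₁ / (1ξ₂) = 3.06 → ξ₁ = 1.53 ξ₂.
Substitute: (1·1.53 + 1) ξ₂ = 705.4 → ξ₂ = 278.8 mol/s, ξ₁ = 426.6 mol/s.
Outlet amounts (n = n₀ + Σ ν·ξ):
  U: 789 − 1(426.6) − 1(278.8) = 83.63
  Q: 0 + 2(426.6) = 853.1
  M: 0 + 1(278.8) = 278.8

853 mol/s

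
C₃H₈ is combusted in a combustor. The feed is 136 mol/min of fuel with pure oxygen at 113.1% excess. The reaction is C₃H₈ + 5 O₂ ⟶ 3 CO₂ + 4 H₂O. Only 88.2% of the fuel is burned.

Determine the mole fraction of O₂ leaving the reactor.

Stoichiometric O₂ = 5 × 136 = 680 mol/min; O₂ fed = 680 × 2.131 = 1449 mol/min.
Fuel reacted = 0.882 × 136 → ξ = 120 mol/min.
Outlet (n = n₀ + ν ξ):
  C₃H₈: 136 − 1(120) = 16.05
  O₂: 1449 − 5(120) = 849.3
  CO₂: 0 + 3(120) = 359.9
  H₂O: 0 + 4(120) = 479.8
Total out = 1705 mol/min; y_O₂ = 849.3 / 1705 = 0.4981.

0.498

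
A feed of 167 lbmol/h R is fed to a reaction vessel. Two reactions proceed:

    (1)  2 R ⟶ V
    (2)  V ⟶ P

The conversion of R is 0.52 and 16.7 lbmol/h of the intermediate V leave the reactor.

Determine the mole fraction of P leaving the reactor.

Conversion of R: R consumed = 2ξ₁ = 0.52 × 167 → ξ₁ = 43.42 lbmol/h.
V balance: n_V = 0 + 1ξ₁ − 1ξ₂ = 16.7 → ξ₂ = (1·43.42 − 16.7)/1 = 26.72 lbmol/h.
Outlet amounts (n = n₀ + Σ ν·ξ):
  R: 167 − 2(43.42) = 80.16
  V: 0 + 1(43.42) − 1(26.72) = 16.7
  P: 0 + 1(26.72) = 26.72
Total out = 123.6 lbmol/h; y_P = 26.72 / 123.6 = 0.2162.

0.216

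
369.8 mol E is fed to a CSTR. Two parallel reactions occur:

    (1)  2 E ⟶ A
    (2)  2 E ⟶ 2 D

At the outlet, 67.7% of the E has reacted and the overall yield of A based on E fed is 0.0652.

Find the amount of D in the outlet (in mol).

202 mol

Yield of A: 1ξ₁ / 369.8 = 0.0652 → ξ₁ = 24.11 mol.
Conversion of E: 2ξ₁ + 2ξ₂ = 0.677 × 369.8 = 250.4 → ξ₂ = 101.1 mol.
Outlet amounts (n = n₀ + Σ ν·ξ):
  E: 369.8 − 2(24.11) − 2(101.1) = 119.4
  A: 0 + 1(24.11) = 24.11
  D: 0 + 2(101.1) = 202.1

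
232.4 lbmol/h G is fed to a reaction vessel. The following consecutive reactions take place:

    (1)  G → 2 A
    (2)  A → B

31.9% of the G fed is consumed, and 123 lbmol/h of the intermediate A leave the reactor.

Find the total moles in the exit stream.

307 lbmol/h

Conversion of G: G consumed = 1ξ₁ = 0.319 × 232.4 → ξ₁ = 74.14 lbmol/h.
A balance: n_A = 0 + 2ξ₁ − 1ξ₂ = 123 → ξ₂ = (2·74.14 − 123)/1 = 25.27 lbmol/h.
Outlet amounts (n = n₀ + Σ ν·ξ):
  G: 232.4 − 1(74.14) = 158.3
  A: 0 + 2(74.14) − 1(25.27) = 123
  B: 0 + 1(25.27) = 25.27
Total out = 158.3 + 123 + 25.27 = 306.5 lbmol/h.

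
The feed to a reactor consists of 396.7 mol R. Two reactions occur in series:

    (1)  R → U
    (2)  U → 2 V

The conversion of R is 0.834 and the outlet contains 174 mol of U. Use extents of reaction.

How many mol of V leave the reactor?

Conversion of R: R consumed = 1ξ₁ = 0.834 × 396.7 → ξ₁ = 330.8 mol.
U balance: n_U = 0 + 1ξ₁ − 1ξ₂ = 174 → ξ₂ = (1·330.8 − 174)/1 = 156.8 mol.
Outlet amounts (n = n₀ + Σ ν·ξ):
  R: 396.7 − 1(330.8) = 65.85
  U: 0 + 1(330.8) − 1(156.8) = 174
  V: 0 + 2(156.8) = 313.7

314 mol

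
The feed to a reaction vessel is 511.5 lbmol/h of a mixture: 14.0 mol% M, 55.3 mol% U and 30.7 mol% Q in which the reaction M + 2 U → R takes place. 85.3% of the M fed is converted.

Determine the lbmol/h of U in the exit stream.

161 lbmol/h

M reacted = 0.853 × 71.61 = 61.08 lbmol/h; ν_M = −1, so ξ = 61.08/1 = 61.08 lbmol/h.
Outlet amounts (n = n₀ + ν ξ):
  M: 71.61 − 1(61.08) = 10.53
  U: 282.9 − 2(61.08) = 160.7
  R: 0 + 1(61.08) = 61.08
  Q: 157 (inert)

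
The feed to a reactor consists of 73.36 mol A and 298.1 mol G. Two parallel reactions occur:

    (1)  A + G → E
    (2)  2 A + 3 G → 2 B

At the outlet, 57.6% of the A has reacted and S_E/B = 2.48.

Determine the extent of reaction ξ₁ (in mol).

ξ₁ = 30.1 mol

Conversion of A: A consumed = 0.576 × 73.36 = 42.26 mol = 1ξ₁ + 2ξ₂.
Selectivity: 1ξ₁ / (2ξ₂) = 2.48 → ξ₁ = 4.96 ξ₂.
Substitute: (1·4.96 + 2) ξ₂ = 42.26 → ξ₂ = 6.071 mol, ξ₁ = 30.11 mol.
Outlet amounts (n = n₀ + Σ ν·ξ):
  A: 73.36 − 1(30.11) − 2(6.071) = 31.1
  G: 298.1 − 1(30.11) − 3(6.071) = 249.8
  E: 0 + 1(30.11) = 30.11
  B: 0 + 2(6.071) = 12.14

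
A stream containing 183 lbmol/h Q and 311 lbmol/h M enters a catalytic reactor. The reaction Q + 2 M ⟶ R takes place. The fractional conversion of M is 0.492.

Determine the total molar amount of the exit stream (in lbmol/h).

341 lbmol/h

M reacted = 0.492 × 311 = 153 lbmol/h; ν_M = −2, so ξ = 153/2 = 76.51 lbmol/h.
Outlet amounts (n = n₀ + ν ξ):
  Q: 183 − 1(76.51) = 106.5
  M: 311 − 2(76.51) = 158
  R: 0 + 1(76.51) = 76.51
Total out = 106.5 + 158 + 76.51 = 341 lbmol/h.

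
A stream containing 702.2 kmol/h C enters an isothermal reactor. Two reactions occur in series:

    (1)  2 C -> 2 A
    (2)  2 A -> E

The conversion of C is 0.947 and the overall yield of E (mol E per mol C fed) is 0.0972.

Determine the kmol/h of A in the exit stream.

Conversion of C: C consumed = 2ξ₁ = 0.947 × 702.2 → ξ₁ = 332.5 kmol/h.
Yield of E: 1ξ₂ / 702.2 = 0.0972 → ξ₂ = 68.25 kmol/h.
Outlet amounts (n = n₀ + Σ ν·ξ):
  C: 702.2 − 2(332.5) = 37.22
  A: 0 + 2(332.5) − 2(68.25) = 528.5
  E: 0 + 1(68.25) = 68.25

528 kmol/h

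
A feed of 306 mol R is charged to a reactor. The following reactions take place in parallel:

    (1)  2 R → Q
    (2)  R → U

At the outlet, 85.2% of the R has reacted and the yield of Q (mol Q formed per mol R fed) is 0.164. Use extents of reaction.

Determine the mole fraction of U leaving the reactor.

Yield of Q: 1ξ₁ / 306 = 0.164 → ξ₁ = 50.18 mol.
Conversion of R: 2ξ₁ + 1ξ₂ = 0.852 × 306 = 260.7 → ξ₂ = 160.3 mol.
Outlet amounts (n = n₀ + Σ ν·ξ):
  R: 306 − 2(50.18) − 1(160.3) = 45.29
  Q: 0 + 1(50.18) = 50.18
  U: 0 + 1(160.3) = 160.3
Total out = 255.8 mol; y_U = 160.3 / 255.8 = 0.6268.

0.627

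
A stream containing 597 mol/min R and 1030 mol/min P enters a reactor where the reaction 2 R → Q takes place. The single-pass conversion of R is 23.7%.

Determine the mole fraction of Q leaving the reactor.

0.0455

R reacted = 0.237 × 597 = 141.5 mol/min; ν_R = −2, so ξ = 141.5/2 = 70.74 mol/min.
Outlet amounts (n = n₀ + ν ξ):
  R: 597 − 2(70.74) = 455.5
  Q: 0 + 1(70.74) = 70.74
  P: 1030 (inert)
Total out = 1556 mol/min; y_Q = 70.74 / 1556 = 0.04546.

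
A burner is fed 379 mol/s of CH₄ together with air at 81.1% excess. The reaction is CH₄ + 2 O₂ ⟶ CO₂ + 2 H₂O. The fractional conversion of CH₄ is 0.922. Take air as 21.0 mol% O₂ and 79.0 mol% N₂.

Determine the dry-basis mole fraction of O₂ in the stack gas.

0.108

Stoichiometric O₂ = 2 × 379 = 758 mol/s; O₂ fed = 758 × 1.811 = 1373 mol/s.
N₂ fed = 1373 × 79/21 = 5164 mol/s.
Fuel reacted = 0.922 × 379 → ξ = 349.4 mol/s.
Outlet (n = n₀ + ν ξ):
  CH₄: 379 − 1(349.4) = 29.56
  O₂: 1373 − 2(349.4) = 673.9
  N₂: 5164 (inert)
  CO₂: 0 + 1(349.4) = 349.4
  H₂O: 0 + 2(349.4) = 698.9
Dry total = 6217 mol/s; y_O₂ (dry) = 673.9 / 6217 = 0.1084.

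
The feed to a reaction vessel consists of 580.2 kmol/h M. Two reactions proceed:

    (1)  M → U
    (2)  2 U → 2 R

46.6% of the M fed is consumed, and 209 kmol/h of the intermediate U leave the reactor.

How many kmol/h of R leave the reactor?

Conversion of M: M consumed = 1ξ₁ = 0.466 × 580.2 → ξ₁ = 270.4 kmol/h.
U balance: n_U = 0 + 1ξ₁ − 2ξ₂ = 209 → ξ₂ = (1·270.4 − 209)/2 = 30.69 kmol/h.
Outlet amounts (n = n₀ + Σ ν·ξ):
  M: 580.2 − 1(270.4) = 309.8
  U: 0 + 1(270.4) − 2(30.69) = 209
  R: 0 + 2(30.69) = 61.37

61.4 kmol/h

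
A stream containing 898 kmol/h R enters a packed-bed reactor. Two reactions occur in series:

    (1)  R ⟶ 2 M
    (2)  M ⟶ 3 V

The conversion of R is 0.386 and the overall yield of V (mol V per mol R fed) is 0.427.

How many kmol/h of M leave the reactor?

Conversion of R: R consumed = 1ξ₁ = 0.386 × 898 → ξ₁ = 346.6 kmol/h.
Yield of V: 3ξ₂ / 898 = 0.427 → ξ₂ = 127.8 kmol/h.
Outlet amounts (n = n₀ + Σ ν·ξ):
  R: 898 − 1(346.6) = 551.4
  M: 0 + 2(346.6) − 1(127.8) = 565.4
  V: 0 + 3(127.8) = 383.4

565 kmol/h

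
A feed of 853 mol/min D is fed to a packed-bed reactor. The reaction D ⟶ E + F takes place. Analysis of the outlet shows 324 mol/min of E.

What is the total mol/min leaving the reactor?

1180 mol/min

For E: n = n₀ + 1ξ → 324 = 0 + 1ξ, giving ξ = 324 mol/min.
Outlet amounts (n = n₀ + ν ξ):
  D: 853 − 1(324) = 529
  E: 0 + 1(324) = 324
  F: 0 + 1(324) = 324
Total out = 529 + 324 + 324 = 1177 mol/min.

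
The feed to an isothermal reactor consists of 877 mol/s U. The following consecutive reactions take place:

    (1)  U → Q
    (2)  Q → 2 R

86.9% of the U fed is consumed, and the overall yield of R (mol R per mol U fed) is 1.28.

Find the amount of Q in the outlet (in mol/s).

201 mol/s

Conversion of U: U consumed = 1ξ₁ = 0.869 × 877 → ξ₁ = 762.1 mol/s.
Yield of R: 2ξ₂ / 877 = 1.28 → ξ₂ = 561.3 mol/s.
Outlet amounts (n = n₀ + Σ ν·ξ):
  U: 877 − 1(762.1) = 114.9
  Q: 0 + 1(762.1) − 1(561.3) = 200.8
  R: 0 + 2(561.3) = 1123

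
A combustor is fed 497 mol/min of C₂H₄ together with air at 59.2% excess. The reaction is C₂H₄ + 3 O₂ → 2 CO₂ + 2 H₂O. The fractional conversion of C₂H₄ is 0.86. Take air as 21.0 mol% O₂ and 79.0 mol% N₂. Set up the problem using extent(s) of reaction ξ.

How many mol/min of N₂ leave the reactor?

Stoichiometric O₂ = 3 × 497 = 1491 mol/min; O₂ fed = 1491 × 1.592 = 2374 mol/min.
N₂ fed = 2374 × 79/21 = 8930 mol/min.
Fuel reacted = 0.86 × 497 → ξ = 427.4 mol/min.
Outlet (n = n₀ + ν ξ):
  C₂H₄: 497 − 1(427.4) = 69.58
  O₂: 2374 − 3(427.4) = 1091
  N₂: 8930 (inert)
  CO₂: 0 + 2(427.4) = 854.8
  H₂O: 0 + 2(427.4) = 854.8

8930 mol/min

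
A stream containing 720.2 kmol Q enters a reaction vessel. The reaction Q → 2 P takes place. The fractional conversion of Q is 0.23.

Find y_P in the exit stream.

Q reacted = 0.23 × 720.2 = 165.6 kmol; ν_Q = −1, so ξ = 165.6/1 = 165.6 kmol.
Outlet amounts (n = n₀ + ν ξ):
  Q: 720.2 − 1(165.6) = 554.6
  P: 0 + 2(165.6) = 331.3
Total out = 885.8 kmol; y_P = 331.3 / 885.8 = 0.374.

0.374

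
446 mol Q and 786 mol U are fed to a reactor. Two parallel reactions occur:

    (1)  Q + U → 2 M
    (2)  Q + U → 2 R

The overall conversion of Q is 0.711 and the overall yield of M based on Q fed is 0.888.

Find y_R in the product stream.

0.193

Yield of M: 2ξ₁ / 446 = 0.888 → ξ₁ = 198 mol.
Conversion of Q: 1ξ₁ + 1ξ₂ = 0.711 × 446 = 317.1 → ξ₂ = 119.1 mol.
Outlet amounts (n = n₀ + Σ ν·ξ):
  Q: 446 − 1(198) − 1(119.1) = 128.9
  U: 786 − 1(198) − 1(119.1) = 468.9
  M: 0 + 2(198) = 396
  R: 0 + 2(119.1) = 238.2
Total out = 1232 mol; y_R = 238.2 / 1232 = 0.1933.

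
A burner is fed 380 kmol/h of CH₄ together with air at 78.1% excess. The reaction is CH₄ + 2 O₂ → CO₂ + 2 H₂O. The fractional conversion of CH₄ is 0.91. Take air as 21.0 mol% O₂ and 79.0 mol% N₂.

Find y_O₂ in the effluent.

0.097

Stoichiometric O₂ = 2 × 380 = 760 kmol/h; O₂ fed = 760 × 1.781 = 1354 kmol/h.
N₂ fed = 1354 × 79/21 = 5092 kmol/h.
Fuel reacted = 0.91 × 380 → ξ = 345.8 kmol/h.
Outlet (n = n₀ + ν ξ):
  CH₄: 380 − 1(345.8) = 34.2
  O₂: 1354 − 2(345.8) = 662
  N₂: 5092 (inert)
  CO₂: 0 + 1(345.8) = 345.8
  H₂O: 0 + 2(345.8) = 691.6
Total out = 6826 kmol/h; y_O₂ = 662 / 6826 = 0.09698.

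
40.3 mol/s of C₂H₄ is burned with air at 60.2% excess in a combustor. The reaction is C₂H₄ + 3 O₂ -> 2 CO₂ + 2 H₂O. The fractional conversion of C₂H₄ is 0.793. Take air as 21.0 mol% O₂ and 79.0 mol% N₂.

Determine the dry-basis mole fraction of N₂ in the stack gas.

Stoichiometric O₂ = 3 × 40.3 = 120.9 mol/s; O₂ fed = 120.9 × 1.602 = 193.7 mol/s.
N₂ fed = 193.7 × 79/21 = 728.6 mol/s.
Fuel reacted = 0.793 × 40.3 → ξ = 31.96 mol/s.
Outlet (n = n₀ + ν ξ):
  C₂H₄: 40.3 − 1(31.96) = 8.342
  O₂: 193.7 − 3(31.96) = 97.81
  N₂: 728.6 (inert)
  CO₂: 0 + 2(31.96) = 63.92
  H₂O: 0 + 2(31.96) = 63.92
Dry total = 898.7 mol/s; y_N₂ (dry) = 728.6 / 898.7 = 0.8108.

0.811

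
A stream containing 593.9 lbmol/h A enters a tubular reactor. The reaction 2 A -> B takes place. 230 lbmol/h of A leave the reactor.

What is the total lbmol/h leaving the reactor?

412 lbmol/h

For A: n = n₀ − 2ξ → 230 = 593.9 − 2ξ, giving ξ = 181.9 lbmol/h.
Outlet amounts (n = n₀ + ν ξ):
  A: 593.9 − 2(181.9) = 230
  B: 0 + 1(181.9) = 181.9
Total out = 230 + 181.9 = 411.9 lbmol/h.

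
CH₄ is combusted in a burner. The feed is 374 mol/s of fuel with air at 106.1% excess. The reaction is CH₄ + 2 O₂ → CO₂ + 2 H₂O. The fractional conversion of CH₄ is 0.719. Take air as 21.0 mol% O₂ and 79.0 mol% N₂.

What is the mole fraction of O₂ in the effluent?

Stoichiometric O₂ = 2 × 374 = 748 mol/s; O₂ fed = 748 × 2.061 = 1542 mol/s.
N₂ fed = 1542 × 79/21 = 5799 mol/s.
Fuel reacted = 0.719 × 374 → ξ = 268.9 mol/s.
Outlet (n = n₀ + ν ξ):
  CH₄: 374 − 1(268.9) = 105.1
  O₂: 1542 − 2(268.9) = 1004
  N₂: 5799 (inert)
  CO₂: 0 + 1(268.9) = 268.9
  H₂O: 0 + 2(268.9) = 537.8
Total out = 7715 mol/s; y_O₂ = 1004 / 7715 = 0.1301.

0.13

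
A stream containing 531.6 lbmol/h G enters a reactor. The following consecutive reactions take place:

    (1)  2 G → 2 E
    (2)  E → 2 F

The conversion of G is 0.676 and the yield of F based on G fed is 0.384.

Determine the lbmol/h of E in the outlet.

Conversion of G: G consumed = 2ξ₁ = 0.676 × 531.6 → ξ₁ = 179.7 lbmol/h.
Yield of F: 2ξ₂ / 531.6 = 0.384 → ξ₂ = 102.1 lbmol/h.
Outlet amounts (n = n₀ + Σ ν·ξ):
  G: 531.6 − 2(179.7) = 172.2
  E: 0 + 2(179.7) − 1(102.1) = 257.3
  F: 0 + 2(102.1) = 204.1

257 lbmol/h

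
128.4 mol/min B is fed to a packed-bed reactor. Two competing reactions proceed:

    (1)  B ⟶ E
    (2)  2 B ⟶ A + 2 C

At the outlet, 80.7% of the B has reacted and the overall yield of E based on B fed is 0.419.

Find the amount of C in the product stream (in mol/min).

49.8 mol/min

Yield of E: 1ξ₁ / 128.4 = 0.419 → ξ₁ = 53.8 mol/min.
Conversion of B: 1ξ₁ + 2ξ₂ = 0.807 × 128.4 = 103.6 → ξ₂ = 24.91 mol/min.
Outlet amounts (n = n₀ + Σ ν·ξ):
  B: 128.4 − 1(53.8) − 2(24.91) = 24.78
  E: 0 + 1(53.8) = 53.8
  A: 0 + 1(24.91) = 24.91
  C: 0 + 2(24.91) = 49.82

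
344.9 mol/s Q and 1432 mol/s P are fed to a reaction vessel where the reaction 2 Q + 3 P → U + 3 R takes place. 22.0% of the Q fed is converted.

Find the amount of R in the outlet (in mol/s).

Q reacted = 0.22 × 344.9 = 75.88 mol/s; ν_Q = −2, so ξ = 75.88/2 = 37.94 mol/s.
Outlet amounts (n = n₀ + ν ξ):
  Q: 344.9 − 2(37.94) = 269
  P: 1432 − 3(37.94) = 1318
  U: 0 + 1(37.94) = 37.94
  R: 0 + 3(37.94) = 113.8

114 mol/s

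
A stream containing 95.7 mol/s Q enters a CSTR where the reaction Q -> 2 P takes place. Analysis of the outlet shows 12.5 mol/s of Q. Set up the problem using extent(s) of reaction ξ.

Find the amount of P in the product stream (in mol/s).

For Q: n = n₀ − 1ξ → 12.5 = 95.7 − 1ξ, giving ξ = 83.2 mol/s.
Outlet amounts (n = n₀ + ν ξ):
  Q: 95.7 − 1(83.2) = 12.5
  P: 0 + 2(83.2) = 166.4

166 mol/s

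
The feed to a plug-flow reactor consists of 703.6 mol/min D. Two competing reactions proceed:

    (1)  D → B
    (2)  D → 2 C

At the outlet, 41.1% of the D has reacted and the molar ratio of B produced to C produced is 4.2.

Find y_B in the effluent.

0.352

Conversion of D: D consumed = 0.411 × 703.6 = 289.2 mol/min = 1ξ₁ + 1ξ₂.
Selectivity: 1ξ₁ / (2ξ₂) = 4.2 → ξ₁ = 8.4 ξ₂.
Substitute: (1·8.4 + 1) ξ₂ = 289.2 → ξ₂ = 30.76 mol/min, ξ₁ = 258.4 mol/min.
Outlet amounts (n = n₀ + Σ ν·ξ):
  D: 703.6 − 1(258.4) − 1(30.76) = 414.4
  B: 0 + 1(258.4) = 258.4
  C: 0 + 2(30.76) = 61.53
Total out = 734.4 mol/min; y_B = 258.4 / 734.4 = 0.3519.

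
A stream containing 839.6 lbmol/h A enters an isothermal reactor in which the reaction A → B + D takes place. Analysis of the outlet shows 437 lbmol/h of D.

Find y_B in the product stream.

0.342

For D: n = n₀ + 1ξ → 437 = 0 + 1ξ, giving ξ = 437 lbmol/h.
Outlet amounts (n = n₀ + ν ξ):
  A: 839.6 − 1(437) = 402.6
  B: 0 + 1(437) = 437
  D: 0 + 1(437) = 437
Total out = 1277 lbmol/h; y_B = 437 / 1277 = 0.3423.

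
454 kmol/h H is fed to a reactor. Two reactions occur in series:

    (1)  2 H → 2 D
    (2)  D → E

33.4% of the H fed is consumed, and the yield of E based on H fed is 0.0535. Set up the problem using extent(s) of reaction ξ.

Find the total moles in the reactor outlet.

Conversion of H: H consumed = 2ξ₁ = 0.334 × 454 → ξ₁ = 75.82 kmol/h.
Yield of E: 1ξ₂ / 454 = 0.0535 → ξ₂ = 24.29 kmol/h.
Outlet amounts (n = n₀ + Σ ν·ξ):
  H: 454 − 2(75.82) = 302.4
  D: 0 + 2(75.82) − 1(24.29) = 127.3
  E: 0 + 1(24.29) = 24.29
Total out = 302.4 + 127.3 + 24.29 = 454 kmol/h.

454 kmol/h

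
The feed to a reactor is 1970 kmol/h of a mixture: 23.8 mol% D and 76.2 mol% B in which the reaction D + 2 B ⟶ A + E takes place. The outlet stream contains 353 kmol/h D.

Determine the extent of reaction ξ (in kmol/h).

ξ = 116 kmol/h

For D: n = n₀ − 1ξ → 353 = 468.9 − 1ξ, giving ξ = 115.9 kmol/h.
Outlet amounts (n = n₀ + ν ξ):
  D: 468.9 − 1(115.9) = 353
  B: 1501 − 2(115.9) = 1269
  A: 0 + 1(115.9) = 115.9
  E: 0 + 1(115.9) = 115.9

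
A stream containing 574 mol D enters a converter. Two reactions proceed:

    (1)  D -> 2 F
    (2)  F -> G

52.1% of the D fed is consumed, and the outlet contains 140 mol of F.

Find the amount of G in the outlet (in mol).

458 mol

Conversion of D: D consumed = 1ξ₁ = 0.521 × 574 → ξ₁ = 299.1 mol.
F balance: n_F = 0 + 2ξ₁ − 1ξ₂ = 140 → ξ₂ = (2·299.1 − 140)/1 = 458.1 mol.
Outlet amounts (n = n₀ + Σ ν·ξ):
  D: 574 − 1(299.1) = 274.9
  F: 0 + 2(299.1) − 1(458.1) = 140
  G: 0 + 1(458.1) = 458.1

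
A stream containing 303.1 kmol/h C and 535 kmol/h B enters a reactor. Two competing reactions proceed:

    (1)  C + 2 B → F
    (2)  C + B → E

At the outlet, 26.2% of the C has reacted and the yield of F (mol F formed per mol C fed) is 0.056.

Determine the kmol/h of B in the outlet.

439 kmol/h

Yield of F: 1ξ₁ / 303.1 = 0.056 → ξ₁ = 16.97 kmol/h.
Conversion of C: 1ξ₁ + 1ξ₂ = 0.262 × 303.1 = 79.41 → ξ₂ = 62.44 kmol/h.
Outlet amounts (n = n₀ + Σ ν·ξ):
  C: 303.1 − 1(16.97) − 1(62.44) = 223.7
  B: 535 − 2(16.97) − 1(62.44) = 438.6
  F: 0 + 1(16.97) = 16.97
  E: 0 + 1(62.44) = 62.44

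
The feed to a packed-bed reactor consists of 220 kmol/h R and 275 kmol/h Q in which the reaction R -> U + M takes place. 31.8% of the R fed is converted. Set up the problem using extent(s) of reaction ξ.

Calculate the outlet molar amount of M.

R reacted = 0.318 × 220 = 69.96 kmol/h; ν_R = −1, so ξ = 69.96/1 = 69.96 kmol/h.
Outlet amounts (n = n₀ + ν ξ):
  R: 220 − 1(69.96) = 150
  U: 0 + 1(69.96) = 69.96
  M: 0 + 1(69.96) = 69.96
  Q: 275 (inert)

70 kmol/h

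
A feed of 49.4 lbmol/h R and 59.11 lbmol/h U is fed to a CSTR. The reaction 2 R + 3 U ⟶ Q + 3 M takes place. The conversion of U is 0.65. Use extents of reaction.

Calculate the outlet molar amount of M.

38.4 lbmol/h

U reacted = 0.65 × 59.11 = 38.42 lbmol/h; ν_U = −3, so ξ = 38.42/3 = 12.81 lbmol/h.
Outlet amounts (n = n₀ + ν ξ):
  R: 49.4 − 2(12.81) = 23.79
  U: 59.11 − 3(12.81) = 20.69
  Q: 0 + 1(12.81) = 12.81
  M: 0 + 3(12.81) = 38.42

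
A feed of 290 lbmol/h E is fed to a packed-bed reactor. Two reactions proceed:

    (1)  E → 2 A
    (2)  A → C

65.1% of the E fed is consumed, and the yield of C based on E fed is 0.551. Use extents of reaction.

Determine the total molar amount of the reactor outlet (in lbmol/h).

479 lbmol/h

Conversion of E: E consumed = 1ξ₁ = 0.651 × 290 → ξ₁ = 188.8 lbmol/h.
Yield of C: 1ξ₂ / 290 = 0.551 → ξ₂ = 159.8 lbmol/h.
Outlet amounts (n = n₀ + Σ ν·ξ):
  E: 290 − 1(188.8) = 101.2
  A: 0 + 2(188.8) − 1(159.8) = 217.8
  C: 0 + 1(159.8) = 159.8
Total out = 101.2 + 217.8 + 159.8 = 478.8 lbmol/h.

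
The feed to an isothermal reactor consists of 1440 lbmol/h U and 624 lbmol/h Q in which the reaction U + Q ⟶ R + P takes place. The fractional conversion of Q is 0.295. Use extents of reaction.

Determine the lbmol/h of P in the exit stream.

184 lbmol/h

Q reacted = 0.295 × 624 = 184.1 lbmol/h; ν_Q = −1, so ξ = 184.1/1 = 184.1 lbmol/h.
Outlet amounts (n = n₀ + ν ξ):
  U: 1440 − 1(184.1) = 1256
  Q: 624 − 1(184.1) = 439.9
  R: 0 + 1(184.1) = 184.1
  P: 0 + 1(184.1) = 184.1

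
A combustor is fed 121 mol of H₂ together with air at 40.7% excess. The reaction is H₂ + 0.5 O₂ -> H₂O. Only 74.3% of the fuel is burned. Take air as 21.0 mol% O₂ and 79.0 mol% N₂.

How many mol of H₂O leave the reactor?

89.9 mol

Stoichiometric O₂ = 0.5 × 121 = 60.5 mol; O₂ fed = 60.5 × 1.407 = 85.12 mol.
N₂ fed = 85.12 × 79/21 = 320.2 mol.
Fuel reacted = 0.743 × 121 → ξ = 89.9 mol.
Outlet (n = n₀ + ν ξ):
  H₂: 121 − 1(89.9) = 31.1
  O₂: 85.12 − 0.5(89.9) = 40.17
  N₂: 320.2 (inert)
  H₂O: 0 + 1(89.9) = 89.9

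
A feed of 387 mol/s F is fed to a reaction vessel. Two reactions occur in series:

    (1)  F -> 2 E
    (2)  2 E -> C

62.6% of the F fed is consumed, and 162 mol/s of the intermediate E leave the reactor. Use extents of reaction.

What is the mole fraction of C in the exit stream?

Conversion of F: F consumed = 1ξ₁ = 0.626 × 387 → ξ₁ = 242.3 mol/s.
E balance: n_E = 0 + 2ξ₁ − 2ξ₂ = 162 → ξ₂ = (2·242.3 − 162)/2 = 161.3 mol/s.
Outlet amounts (n = n₀ + Σ ν·ξ):
  F: 387 − 1(242.3) = 144.7
  E: 0 + 2(242.3) − 2(161.3) = 162
  C: 0 + 1(161.3) = 161.3
Total out = 468 mol/s; y_C = 161.3 / 468 = 0.3446.

0.345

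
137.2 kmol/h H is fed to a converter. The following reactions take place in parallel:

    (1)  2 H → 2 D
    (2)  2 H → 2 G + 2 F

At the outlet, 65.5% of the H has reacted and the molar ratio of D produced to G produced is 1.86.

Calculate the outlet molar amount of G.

31.4 kmol/h

Conversion of H: H consumed = 0.655 × 137.2 = 89.87 kmol/h = 2ξ₁ + 2ξ₂.
Selectivity: 2ξ₁ / (2ξ₂) = 1.86 → ξ₁ = 1.86 ξ₂.
Substitute: (2·1.86 + 2) ξ₂ = 89.87 → ξ₂ = 15.71 kmol/h, ξ₁ = 29.22 kmol/h.
Outlet amounts (n = n₀ + Σ ν·ξ):
  H: 137.2 − 2(29.22) − 2(15.71) = 47.33
  D: 0 + 2(29.22) = 58.44
  G: 0 + 2(15.71) = 31.42
  F: 0 + 2(15.71) = 31.42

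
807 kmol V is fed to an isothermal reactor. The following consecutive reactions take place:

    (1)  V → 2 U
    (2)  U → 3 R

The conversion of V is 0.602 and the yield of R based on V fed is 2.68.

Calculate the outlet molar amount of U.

Conversion of V: V consumed = 1ξ₁ = 0.602 × 807 → ξ₁ = 485.8 kmol.
Yield of R: 3ξ₂ / 807 = 2.68 → ξ₂ = 720.9 kmol.
Outlet amounts (n = n₀ + Σ ν·ξ):
  V: 807 − 1(485.8) = 321.2
  U: 0 + 2(485.8) − 1(720.9) = 250.7
  R: 0 + 3(720.9) = 2163

251 kmol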